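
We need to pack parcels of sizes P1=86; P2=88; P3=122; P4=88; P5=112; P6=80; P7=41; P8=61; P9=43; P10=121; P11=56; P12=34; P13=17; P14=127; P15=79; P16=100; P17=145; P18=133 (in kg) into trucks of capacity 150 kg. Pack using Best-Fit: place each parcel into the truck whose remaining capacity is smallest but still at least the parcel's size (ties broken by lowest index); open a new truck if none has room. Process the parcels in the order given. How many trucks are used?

12

P1 (86 kg) → truck 1 (remaining 64 kg)
P2 (88 kg) → truck 2 (remaining 62 kg)
P3 (122 kg) → truck 3 (remaining 28 kg)
P4 (88 kg) → truck 4 (remaining 62 kg)
P5 (112 kg) → truck 5 (remaining 38 kg)
P6 (80 kg) → truck 6 (remaining 70 kg)
P7 (41 kg) → truck 2 (remaining 21 kg)
P8 (61 kg) → truck 4 (remaining 1 kg)
P9 (43 kg) → truck 1 (remaining 21 kg)
P10 (121 kg) → truck 7 (remaining 29 kg)
P11 (56 kg) → truck 6 (remaining 14 kg)
P12 (34 kg) → truck 5 (remaining 4 kg)
P13 (17 kg) → truck 1 (remaining 4 kg)
P14 (127 kg) → truck 8 (remaining 23 kg)
P15 (79 kg) → truck 9 (remaining 71 kg)
P16 (100 kg) → truck 10 (remaining 50 kg)
P17 (145 kg) → truck 11 (remaining 5 kg)
P18 (133 kg) → truck 12 (remaining 17 kg)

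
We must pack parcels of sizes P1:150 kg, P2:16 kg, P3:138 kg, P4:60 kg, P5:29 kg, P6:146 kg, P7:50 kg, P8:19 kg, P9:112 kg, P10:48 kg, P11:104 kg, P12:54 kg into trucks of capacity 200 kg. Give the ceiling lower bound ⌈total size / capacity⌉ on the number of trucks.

5 trucks

Total size = 150 + 16 + 138 + 60 + 29 + 146 + 50 + 19 + 112 + 48 + 104 + 54 = 926 kg.
⌈926 / 200⌉ = 5.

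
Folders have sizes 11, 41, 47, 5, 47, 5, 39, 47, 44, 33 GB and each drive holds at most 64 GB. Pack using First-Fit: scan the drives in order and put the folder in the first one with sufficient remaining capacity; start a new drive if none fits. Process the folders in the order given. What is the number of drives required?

7

drive 1: place 11 GB, 53 GB left
drive 1: place 41 GB, 12 GB left
drive 2: place 47 GB, 17 GB left
drive 1: place 5 GB, 7 GB left
drive 3: place 47 GB, 17 GB left
drive 1: place 5 GB, 2 GB left
drive 4: place 39 GB, 25 GB left
drive 5: place 47 GB, 17 GB left
drive 6: place 44 GB, 20 GB left
drive 7: place 33 GB, 31 GB left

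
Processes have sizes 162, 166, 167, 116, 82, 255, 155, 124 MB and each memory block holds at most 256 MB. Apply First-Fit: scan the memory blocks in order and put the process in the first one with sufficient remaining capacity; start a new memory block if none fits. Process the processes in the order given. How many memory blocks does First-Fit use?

Put 162 MB in memory block 1; 94 MB remain.
Put 166 MB in memory block 2; 90 MB remain.
Put 167 MB in memory block 3; 89 MB remain.
Put 116 MB in memory block 4; 140 MB remain.
Put 82 MB in memory block 1; 12 MB remain.
Put 255 MB in memory block 5; 1 MB remain.
Put 155 MB in memory block 6; 101 MB remain.
Put 124 MB in memory block 4; 16 MB remain.

6 memory blocks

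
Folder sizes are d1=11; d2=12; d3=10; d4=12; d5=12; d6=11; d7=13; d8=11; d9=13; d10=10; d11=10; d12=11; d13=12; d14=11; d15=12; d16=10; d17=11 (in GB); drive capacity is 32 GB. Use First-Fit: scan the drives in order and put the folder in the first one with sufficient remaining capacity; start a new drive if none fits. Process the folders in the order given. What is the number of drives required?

d1 (11 GB) → drive 1 (remaining 21 GB)
d2 (12 GB) → drive 1 (remaining 9 GB)
d3 (10 GB) → drive 2 (remaining 22 GB)
d4 (12 GB) → drive 2 (remaining 10 GB)
d5 (12 GB) → drive 3 (remaining 20 GB)
d6 (11 GB) → drive 3 (remaining 9 GB)
d7 (13 GB) → drive 4 (remaining 19 GB)
d8 (11 GB) → drive 4 (remaining 8 GB)
d9 (13 GB) → drive 5 (remaining 19 GB)
d10 (10 GB) → drive 2 (remaining 0 GB)
d11 (10 GB) → drive 5 (remaining 9 GB)
d12 (11 GB) → drive 6 (remaining 21 GB)
d13 (12 GB) → drive 6 (remaining 9 GB)
d14 (11 GB) → drive 7 (remaining 21 GB)
d15 (12 GB) → drive 7 (remaining 9 GB)
d16 (10 GB) → drive 8 (remaining 22 GB)
d17 (11 GB) → drive 8 (remaining 11 GB)

8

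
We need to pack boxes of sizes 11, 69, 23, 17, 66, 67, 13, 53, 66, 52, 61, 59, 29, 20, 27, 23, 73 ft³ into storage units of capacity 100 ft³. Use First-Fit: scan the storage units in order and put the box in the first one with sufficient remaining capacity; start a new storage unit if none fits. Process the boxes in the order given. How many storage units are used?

9

storage unit 1: place 11 ft³, 89 ft³ left
storage unit 1: place 69 ft³, 20 ft³ left
storage unit 2: place 23 ft³, 77 ft³ left
storage unit 1: place 17 ft³, 3 ft³ left
storage unit 2: place 66 ft³, 11 ft³ left
storage unit 3: place 67 ft³, 33 ft³ left
storage unit 3: place 13 ft³, 20 ft³ left
storage unit 4: place 53 ft³, 47 ft³ left
storage unit 5: place 66 ft³, 34 ft³ left
storage unit 6: place 52 ft³, 48 ft³ left
storage unit 7: place 61 ft³, 39 ft³ left
storage unit 8: place 59 ft³, 41 ft³ left
storage unit 4: place 29 ft³, 18 ft³ left
storage unit 3: place 20 ft³, 0 ft³ left
storage unit 5: place 27 ft³, 7 ft³ left
storage unit 6: place 23 ft³, 25 ft³ left
storage unit 9: place 73 ft³, 27 ft³ left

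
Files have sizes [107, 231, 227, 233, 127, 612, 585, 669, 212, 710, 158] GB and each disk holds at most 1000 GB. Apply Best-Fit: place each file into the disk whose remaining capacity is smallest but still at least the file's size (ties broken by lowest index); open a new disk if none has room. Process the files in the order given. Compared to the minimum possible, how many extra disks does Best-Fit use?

Best-Fit: [107,231,227,233,127] [612] [585] [669,212] [710,158] → 5 disks.
Total size 3871 GB; any packing needs at least ⌈3871/1000⌉ = 4 disks.
An optimal packing achieves that bound: [710,233] [669,212,107] [612,231,127] [585,227,158] → 4 disks.
Excess: 5 − 4 = 1.

1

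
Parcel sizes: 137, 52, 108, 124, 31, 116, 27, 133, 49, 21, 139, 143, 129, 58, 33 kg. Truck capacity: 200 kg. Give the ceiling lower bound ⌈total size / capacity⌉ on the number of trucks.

Total size = 137 + 52 + 108 + 124 + 31 + 116 + 27 + 133 + 49 + 21 + 139 + 143 + 129 + 58 + 33 = 1300 kg.
⌈1300 / 200⌉ = 7.

7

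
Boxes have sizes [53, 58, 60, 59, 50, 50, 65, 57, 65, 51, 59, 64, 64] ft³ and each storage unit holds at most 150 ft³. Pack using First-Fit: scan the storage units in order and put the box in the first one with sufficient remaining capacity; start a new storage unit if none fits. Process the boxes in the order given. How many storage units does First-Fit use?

Put 53 ft³ in storage unit 1; 97 ft³ remain.
Put 58 ft³ in storage unit 1; 39 ft³ remain.
Put 60 ft³ in storage unit 2; 90 ft³ remain.
Put 59 ft³ in storage unit 2; 31 ft³ remain.
Put 50 ft³ in storage unit 3; 100 ft³ remain.
Put 50 ft³ in storage unit 3; 50 ft³ remain.
Put 65 ft³ in storage unit 4; 85 ft³ remain.
Put 57 ft³ in storage unit 4; 28 ft³ remain.
Put 65 ft³ in storage unit 5; 85 ft³ remain.
Put 51 ft³ in storage unit 5; 34 ft³ remain.
Put 59 ft³ in storage unit 6; 91 ft³ remain.
Put 64 ft³ in storage unit 6; 27 ft³ remain.
Put 64 ft³ in storage unit 7; 86 ft³ remain.

7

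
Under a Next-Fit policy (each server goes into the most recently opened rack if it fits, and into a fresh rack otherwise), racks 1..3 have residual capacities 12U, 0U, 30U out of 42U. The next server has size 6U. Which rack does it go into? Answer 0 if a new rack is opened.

Next-Fit only looks at rack 3, which has 30U free.
6U fits there.

3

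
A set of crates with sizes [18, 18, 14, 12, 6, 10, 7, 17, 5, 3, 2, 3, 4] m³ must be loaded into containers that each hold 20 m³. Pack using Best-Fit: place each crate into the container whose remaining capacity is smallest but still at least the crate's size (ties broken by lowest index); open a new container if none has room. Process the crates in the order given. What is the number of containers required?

7

Put 18 m³ in container 1; 2 m³ remain.
Put 18 m³ in container 2; 2 m³ remain.
Put 14 m³ in container 3; 6 m³ remain.
Put 12 m³ in container 4; 8 m³ remain.
Put 6 m³ in container 3; 0 m³ remain.
Put 10 m³ in container 5; 10 m³ remain.
Put 7 m³ in container 4; 1 m³ remain.
Put 17 m³ in container 6; 3 m³ remain.
Put 5 m³ in container 5; 5 m³ remain.
Put 3 m³ in container 6; 0 m³ remain.
Put 2 m³ in container 1; 0 m³ remain.
Put 3 m³ in container 5; 2 m³ remain.
Put 4 m³ in container 7; 16 m³ remain.
Final containers: [18,2] [18] [14,6] [12,7] [10,5,3] [17,3] [4].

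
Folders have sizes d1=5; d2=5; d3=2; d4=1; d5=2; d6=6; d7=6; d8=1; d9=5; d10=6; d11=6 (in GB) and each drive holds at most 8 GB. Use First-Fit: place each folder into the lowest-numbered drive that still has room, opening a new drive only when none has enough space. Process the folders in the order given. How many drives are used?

drive 1: place d1 (5 GB), 3 GB left
drive 2: place d2 (5 GB), 3 GB left
drive 1: place d3 (2 GB), 1 GB left
drive 1: place d4 (1 GB), 0 GB left
drive 2: place d5 (2 GB), 1 GB left
drive 3: place d6 (6 GB), 2 GB left
drive 4: place d7 (6 GB), 2 GB left
drive 2: place d8 (1 GB), 0 GB left
drive 5: place d9 (5 GB), 3 GB left
drive 6: place d10 (6 GB), 2 GB left
drive 7: place d11 (6 GB), 2 GB left

7 drives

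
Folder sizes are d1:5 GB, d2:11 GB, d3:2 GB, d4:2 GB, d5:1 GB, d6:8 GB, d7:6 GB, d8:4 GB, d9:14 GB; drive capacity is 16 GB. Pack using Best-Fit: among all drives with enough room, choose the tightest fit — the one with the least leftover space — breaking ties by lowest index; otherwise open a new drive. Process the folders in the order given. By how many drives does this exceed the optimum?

0

Best-Fit: [5,11] [2,2,1,8] [6,4] [14] → 4 drives.
Total size 53 GB; any packing needs at least ⌈53/16⌉ = 4 drives.
So 4 is already optimal.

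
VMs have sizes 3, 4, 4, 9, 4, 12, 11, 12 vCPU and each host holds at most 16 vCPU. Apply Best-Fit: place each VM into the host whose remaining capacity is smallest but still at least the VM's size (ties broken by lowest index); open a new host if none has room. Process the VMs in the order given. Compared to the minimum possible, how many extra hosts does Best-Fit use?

Best-Fit: [3,4,4,4] [9] [12] [11] [12] → 5 hosts.
Total size 59 vCPU; any packing needs at least ⌈59/16⌉ = 4 hosts.
An optimal packing achieves that bound: [12,4] [12,4] [11,4] [9,3] → 4 hosts.
Excess: 5 − 4 = 1.

1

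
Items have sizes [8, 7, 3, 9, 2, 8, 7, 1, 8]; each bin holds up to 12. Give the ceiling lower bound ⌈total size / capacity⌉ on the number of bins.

5 bins

Total size = 8 + 7 + 3 + 9 + 2 + 8 + 7 + 1 + 8 = 53.
⌈53 / 12⌉ = 5.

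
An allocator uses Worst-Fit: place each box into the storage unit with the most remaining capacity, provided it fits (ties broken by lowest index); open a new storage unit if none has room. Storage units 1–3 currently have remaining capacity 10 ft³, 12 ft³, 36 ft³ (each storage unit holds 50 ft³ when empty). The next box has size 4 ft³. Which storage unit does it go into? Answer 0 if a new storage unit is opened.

Storage units with room: storage unit 1 (10 ft³), storage unit 2 (12 ft³), storage unit 3 (36 ft³).
Most room is storage unit 3 with 36 ft³ free.

3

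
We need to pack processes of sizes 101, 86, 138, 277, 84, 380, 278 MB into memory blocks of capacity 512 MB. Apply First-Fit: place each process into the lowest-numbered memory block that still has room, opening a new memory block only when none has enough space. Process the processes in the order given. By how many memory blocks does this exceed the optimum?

First-Fit: [101,86,138,84] [277] [380] [278] → 4 memory blocks.
Total size 1344 MB; any packing needs at least ⌈1344/512⌉ = 3 memory blocks.
An optimal packing achieves that bound: [380,101] [278,138,86] [277,84] → 3 memory blocks.
Excess: 4 − 3 = 1.

1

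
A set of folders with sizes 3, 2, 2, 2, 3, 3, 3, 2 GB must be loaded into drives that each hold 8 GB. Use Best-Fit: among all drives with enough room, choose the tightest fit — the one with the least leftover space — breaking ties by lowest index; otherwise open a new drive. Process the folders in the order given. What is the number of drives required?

drive 1: place 3 GB, 5 GB left
drive 1: place 2 GB, 3 GB left
drive 1: place 2 GB, 1 GB left
drive 2: place 2 GB, 6 GB left
drive 2: place 3 GB, 3 GB left
drive 2: place 3 GB, 0 GB left
drive 3: place 3 GB, 5 GB left
drive 3: place 2 GB, 3 GB left

3 drives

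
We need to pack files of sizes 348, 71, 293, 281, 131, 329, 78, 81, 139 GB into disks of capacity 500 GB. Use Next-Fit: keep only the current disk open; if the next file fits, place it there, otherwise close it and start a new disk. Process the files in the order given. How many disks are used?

5 disks

Put 348 GB in disk 1; 152 GB remain.
Put 71 GB in disk 1; 81 GB remain.
Put 293 GB in disk 2; 207 GB remain.
Put 281 GB in disk 3; 219 GB remain.
Put 131 GB in disk 3; 88 GB remain.
Put 329 GB in disk 4; 171 GB remain.
Put 78 GB in disk 4; 93 GB remain.
Put 81 GB in disk 4; 12 GB remain.
Put 139 GB in disk 5; 361 GB remain.
Final disks: [348,71] [293] [281,131] [329,78,81] [139].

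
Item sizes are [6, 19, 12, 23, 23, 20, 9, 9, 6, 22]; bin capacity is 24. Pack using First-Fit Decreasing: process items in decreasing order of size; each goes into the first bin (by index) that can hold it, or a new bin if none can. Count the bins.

7 bins

Sorted descending: 23, 23, 22, 20, 19, 12, 9, 9, 6, 6.
23 → bin 1 (remaining 1)
23 → bin 2 (remaining 1)
22 → bin 3 (remaining 2)
20 → bin 4 (remaining 4)
19 → bin 5 (remaining 5)
12 → bin 6 (remaining 12)
9 → bin 6 (remaining 3)
9 → bin 7 (remaining 15)
6 → bin 7 (remaining 9)
6 → bin 7 (remaining 3)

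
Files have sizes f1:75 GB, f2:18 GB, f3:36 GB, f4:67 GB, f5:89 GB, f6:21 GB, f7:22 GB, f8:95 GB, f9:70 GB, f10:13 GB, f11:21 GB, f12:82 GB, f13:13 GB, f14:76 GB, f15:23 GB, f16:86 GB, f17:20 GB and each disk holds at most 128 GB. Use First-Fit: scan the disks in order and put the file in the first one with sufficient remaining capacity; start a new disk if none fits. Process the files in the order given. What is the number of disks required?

8

disk 1: place f1 (75 GB), 53 GB left
disk 1: place f2 (18 GB), 35 GB left
disk 2: place f3 (36 GB), 92 GB left
disk 2: place f4 (67 GB), 25 GB left
disk 3: place f5 (89 GB), 39 GB left
disk 1: place f6 (21 GB), 14 GB left
disk 2: place f7 (22 GB), 3 GB left
disk 4: place f8 (95 GB), 33 GB left
disk 5: place f9 (70 GB), 58 GB left
disk 1: place f10 (13 GB), 1 GB left
disk 3: place f11 (21 GB), 18 GB left
disk 6: place f12 (82 GB), 46 GB left
disk 3: place f13 (13 GB), 5 GB left
disk 7: place f14 (76 GB), 52 GB left
disk 4: place f15 (23 GB), 10 GB left
disk 8: place f16 (86 GB), 42 GB left
disk 5: place f17 (20 GB), 38 GB left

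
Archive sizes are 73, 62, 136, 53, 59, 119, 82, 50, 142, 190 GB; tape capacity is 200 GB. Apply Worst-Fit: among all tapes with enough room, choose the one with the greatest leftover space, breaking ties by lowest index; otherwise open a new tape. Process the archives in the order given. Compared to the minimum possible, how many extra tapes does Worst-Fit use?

Worst-Fit: [73,62,53] [136,59] [119] [82,50] [142] [190] → 6 tapes.
Total size 966 GB; any packing needs at least ⌈966/200⌉ = 5 tapes.
An optimal packing achieves that bound: [190] [142,53] [136,62] [119,73] [82,59,50] → 5 tapes.
Excess: 6 − 5 = 1.

1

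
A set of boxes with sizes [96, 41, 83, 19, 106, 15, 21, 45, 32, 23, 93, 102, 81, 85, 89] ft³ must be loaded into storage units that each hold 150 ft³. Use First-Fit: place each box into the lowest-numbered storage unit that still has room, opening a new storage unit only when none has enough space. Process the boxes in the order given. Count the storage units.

96 ft³ → storage unit 1 (remaining 54 ft³)
41 ft³ → storage unit 1 (remaining 13 ft³)
83 ft³ → storage unit 2 (remaining 67 ft³)
19 ft³ → storage unit 2 (remaining 48 ft³)
106 ft³ → storage unit 3 (remaining 44 ft³)
15 ft³ → storage unit 2 (remaining 33 ft³)
21 ft³ → storage unit 2 (remaining 12 ft³)
45 ft³ → storage unit 4 (remaining 105 ft³)
32 ft³ → storage unit 3 (remaining 12 ft³)
23 ft³ → storage unit 4 (remaining 82 ft³)
93 ft³ → storage unit 5 (remaining 57 ft³)
102 ft³ → storage unit 6 (remaining 48 ft³)
81 ft³ → storage unit 4 (remaining 1 ft³)
85 ft³ → storage unit 7 (remaining 65 ft³)
89 ft³ → storage unit 8 (remaining 61 ft³)

8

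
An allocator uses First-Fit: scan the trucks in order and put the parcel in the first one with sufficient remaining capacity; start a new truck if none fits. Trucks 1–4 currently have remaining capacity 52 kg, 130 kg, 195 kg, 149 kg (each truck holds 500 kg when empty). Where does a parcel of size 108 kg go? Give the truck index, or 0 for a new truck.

2

Trucks with room: truck 2 (130 kg), truck 3 (195 kg), truck 4 (149 kg).
The first with room is truck 2.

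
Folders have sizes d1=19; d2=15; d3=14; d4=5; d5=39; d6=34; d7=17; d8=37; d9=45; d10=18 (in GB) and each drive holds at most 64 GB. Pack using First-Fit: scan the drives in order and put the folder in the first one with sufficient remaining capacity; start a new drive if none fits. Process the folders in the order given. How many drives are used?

d1 (19 GB) → drive 1 (remaining 45 GB)
d2 (15 GB) → drive 1 (remaining 30 GB)
d3 (14 GB) → drive 1 (remaining 16 GB)
d4 (5 GB) → drive 1 (remaining 11 GB)
d5 (39 GB) → drive 2 (remaining 25 GB)
d6 (34 GB) → drive 3 (remaining 30 GB)
d7 (17 GB) → drive 2 (remaining 8 GB)
d8 (37 GB) → drive 4 (remaining 27 GB)
d9 (45 GB) → drive 5 (remaining 19 GB)
d10 (18 GB) → drive 3 (remaining 12 GB)
Final drives: [19,15,14,5] [39,17] [34,18] [37] [45].

5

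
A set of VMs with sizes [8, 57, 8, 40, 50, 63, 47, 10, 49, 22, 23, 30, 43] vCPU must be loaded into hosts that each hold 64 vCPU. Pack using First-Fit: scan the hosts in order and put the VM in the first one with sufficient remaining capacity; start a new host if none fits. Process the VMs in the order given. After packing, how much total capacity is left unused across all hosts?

126

Put 8 vCPU in host 1; 56 vCPU remain.
Put 57 vCPU in host 2; 7 vCPU remain.
Put 8 vCPU in host 1; 48 vCPU remain.
Put 40 vCPU in host 1; 8 vCPU remain.
Put 50 vCPU in host 3; 14 vCPU remain.
Put 63 vCPU in host 4; 1 vCPU remain.
Put 47 vCPU in host 5; 17 vCPU remain.
Put 10 vCPU in host 3; 4 vCPU remain.
Put 49 vCPU in host 6; 15 vCPU remain.
Put 22 vCPU in host 7; 42 vCPU remain.
Put 23 vCPU in host 7; 19 vCPU remain.
Put 30 vCPU in host 8; 34 vCPU remain.
Put 43 vCPU in host 9; 21 vCPU remain.
9 hosts × 64 vCPU = 576 vCPU; used 450 vCPU; unused 126 vCPU.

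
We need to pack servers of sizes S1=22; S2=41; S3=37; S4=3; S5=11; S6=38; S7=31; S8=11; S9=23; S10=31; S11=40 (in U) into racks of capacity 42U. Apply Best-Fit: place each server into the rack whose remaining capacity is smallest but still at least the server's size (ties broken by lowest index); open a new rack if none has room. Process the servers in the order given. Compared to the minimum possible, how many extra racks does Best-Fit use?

Best-Fit: [22,11] [41] [37,3] [38] [31,11] [23] [31] [40] → 8 racks.
8 servers exceed 21U (half the capacity), and no two of those can share a rack, so at least 8 racks are needed.
So 8 is already optimal.

0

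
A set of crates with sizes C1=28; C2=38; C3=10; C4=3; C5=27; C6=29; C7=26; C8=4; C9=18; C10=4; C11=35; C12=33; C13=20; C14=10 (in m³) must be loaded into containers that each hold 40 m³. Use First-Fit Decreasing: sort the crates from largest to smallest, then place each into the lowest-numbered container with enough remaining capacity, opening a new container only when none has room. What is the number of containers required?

Sorted descending: 38, 35, 33, 29, 28, 27, 26, 20, 18, 10, 10, 4, 4, 3.
38 m³ → container 1 (remaining 2 m³)
35 m³ → container 2 (remaining 5 m³)
33 m³ → container 3 (remaining 7 m³)
29 m³ → container 4 (remaining 11 m³)
28 m³ → container 5 (remaining 12 m³)
27 m³ → container 6 (remaining 13 m³)
26 m³ → container 7 (remaining 14 m³)
20 m³ → container 8 (remaining 20 m³)
18 m³ → container 8 (remaining 2 m³)
10 m³ → container 4 (remaining 1 m³)
10 m³ → container 5 (remaining 2 m³)
4 m³ → container 2 (remaining 1 m³)
4 m³ → container 3 (remaining 3 m³)
3 m³ → container 3 (remaining 0 m³)
Final containers: [38] [35,4] [33,4,3] [29,10] [28,10] [27] [26] [20,18].

8 containers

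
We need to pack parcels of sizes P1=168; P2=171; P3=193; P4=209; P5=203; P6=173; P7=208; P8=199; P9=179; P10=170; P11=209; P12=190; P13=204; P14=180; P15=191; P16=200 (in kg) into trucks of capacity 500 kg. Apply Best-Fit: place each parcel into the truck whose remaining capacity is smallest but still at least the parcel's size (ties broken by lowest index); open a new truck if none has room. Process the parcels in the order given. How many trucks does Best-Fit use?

Put P1 (168 kg) in truck 1; 332 kg remain.
Put P2 (171 kg) in truck 1; 161 kg remain.
Put P3 (193 kg) in truck 2; 307 kg remain.
Put P4 (209 kg) in truck 2; 98 kg remain.
Put P5 (203 kg) in truck 3; 297 kg remain.
Put P6 (173 kg) in truck 3; 124 kg remain.
Put P7 (208 kg) in truck 4; 292 kg remain.
Put P8 (199 kg) in truck 4; 93 kg remain.
Put P9 (179 kg) in truck 5; 321 kg remain.
Put P10 (170 kg) in truck 5; 151 kg remain.
Put P11 (209 kg) in truck 6; 291 kg remain.
Put P12 (190 kg) in truck 6; 101 kg remain.
Put P13 (204 kg) in truck 7; 296 kg remain.
Put P14 (180 kg) in truck 7; 116 kg remain.
Put P15 (191 kg) in truck 8; 309 kg remain.
Put P16 (200 kg) in truck 8; 109 kg remain.

8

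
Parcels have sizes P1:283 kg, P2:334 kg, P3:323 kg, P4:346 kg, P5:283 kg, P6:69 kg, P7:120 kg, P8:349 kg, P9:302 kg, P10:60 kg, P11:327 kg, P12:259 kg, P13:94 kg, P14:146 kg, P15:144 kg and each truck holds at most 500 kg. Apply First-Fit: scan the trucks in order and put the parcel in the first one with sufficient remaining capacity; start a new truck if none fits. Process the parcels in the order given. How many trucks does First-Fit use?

P1 (283 kg) → truck 1 (remaining 217 kg)
P2 (334 kg) → truck 2 (remaining 166 kg)
P3 (323 kg) → truck 3 (remaining 177 kg)
P4 (346 kg) → truck 4 (remaining 154 kg)
P5 (283 kg) → truck 5 (remaining 217 kg)
P6 (69 kg) → truck 1 (remaining 148 kg)
P7 (120 kg) → truck 1 (remaining 28 kg)
P8 (349 kg) → truck 6 (remaining 151 kg)
P9 (302 kg) → truck 7 (remaining 198 kg)
P10 (60 kg) → truck 2 (remaining 106 kg)
P11 (327 kg) → truck 8 (remaining 173 kg)
P12 (259 kg) → truck 9 (remaining 241 kg)
P13 (94 kg) → truck 2 (remaining 12 kg)
P14 (146 kg) → truck 3 (remaining 31 kg)
P15 (144 kg) → truck 4 (remaining 10 kg)
Final trucks: [283,69,120] [334,60,94] [323,146] [346,144] [283] [349] [302] [327] [259].

9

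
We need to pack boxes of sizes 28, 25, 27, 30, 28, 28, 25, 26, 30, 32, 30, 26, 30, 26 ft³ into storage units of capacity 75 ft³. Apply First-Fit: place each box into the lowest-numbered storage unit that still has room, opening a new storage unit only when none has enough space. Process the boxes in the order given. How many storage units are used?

7

storage unit 1: place 28 ft³, 47 ft³ left
storage unit 1: place 25 ft³, 22 ft³ left
storage unit 2: place 27 ft³, 48 ft³ left
storage unit 2: place 30 ft³, 18 ft³ left
storage unit 3: place 28 ft³, 47 ft³ left
storage unit 3: place 28 ft³, 19 ft³ left
storage unit 4: place 25 ft³, 50 ft³ left
storage unit 4: place 26 ft³, 24 ft³ left
storage unit 5: place 30 ft³, 45 ft³ left
storage unit 5: place 32 ft³, 13 ft³ left
storage unit 6: place 30 ft³, 45 ft³ left
storage unit 6: place 26 ft³, 19 ft³ left
storage unit 7: place 30 ft³, 45 ft³ left
storage unit 7: place 26 ft³, 19 ft³ left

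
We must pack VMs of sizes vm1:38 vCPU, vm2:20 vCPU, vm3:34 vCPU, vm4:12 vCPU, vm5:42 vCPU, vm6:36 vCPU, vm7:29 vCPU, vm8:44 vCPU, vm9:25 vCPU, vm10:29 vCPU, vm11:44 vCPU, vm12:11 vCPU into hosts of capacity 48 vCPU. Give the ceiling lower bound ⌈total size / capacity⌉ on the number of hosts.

8 hosts

Total size = 38 + 20 + 34 + 12 + 42 + 36 + 29 + 44 + 25 + 29 + 44 + 11 = 364 vCPU.
⌈364 / 48⌉ = 8.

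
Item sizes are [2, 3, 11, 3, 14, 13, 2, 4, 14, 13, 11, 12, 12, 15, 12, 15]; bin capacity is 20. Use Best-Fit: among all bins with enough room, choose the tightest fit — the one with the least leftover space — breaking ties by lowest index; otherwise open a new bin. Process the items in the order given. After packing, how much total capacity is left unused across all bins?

2 → bin 1 (remaining 18)
3 → bin 1 (remaining 15)
11 → bin 1 (remaining 4)
3 → bin 1 (remaining 1)
14 → bin 2 (remaining 6)
13 → bin 3 (remaining 7)
2 → bin 2 (remaining 4)
4 → bin 2 (remaining 0)
14 → bin 4 (remaining 6)
13 → bin 5 (remaining 7)
11 → bin 6 (remaining 9)
12 → bin 7 (remaining 8)
12 → bin 8 (remaining 8)
15 → bin 9 (remaining 5)
12 → bin 10 (remaining 8)
15 → bin 11 (remaining 5)
11 bins × 20 = 220; used 156; unused 64.

64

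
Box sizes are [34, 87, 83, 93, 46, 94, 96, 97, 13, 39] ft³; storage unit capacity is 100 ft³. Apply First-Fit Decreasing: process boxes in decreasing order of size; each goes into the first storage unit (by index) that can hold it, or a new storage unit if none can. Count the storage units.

8

Sorted descending: 97, 96, 94, 93, 87, 83, 46, 39, 34, 13.
Put 97 ft³ in storage unit 1; 3 ft³ remain.
Put 96 ft³ in storage unit 2; 4 ft³ remain.
Put 94 ft³ in storage unit 3; 6 ft³ remain.
Put 93 ft³ in storage unit 4; 7 ft³ remain.
Put 87 ft³ in storage unit 5; 13 ft³ remain.
Put 83 ft³ in storage unit 6; 17 ft³ remain.
Put 46 ft³ in storage unit 7; 54 ft³ remain.
Put 39 ft³ in storage unit 7; 15 ft³ remain.
Put 34 ft³ in storage unit 8; 66 ft³ remain.
Put 13 ft³ in storage unit 5; 0 ft³ remain.
Final storage units: [97] [96] [94] [93] [87,13] [83] [46,39] [34].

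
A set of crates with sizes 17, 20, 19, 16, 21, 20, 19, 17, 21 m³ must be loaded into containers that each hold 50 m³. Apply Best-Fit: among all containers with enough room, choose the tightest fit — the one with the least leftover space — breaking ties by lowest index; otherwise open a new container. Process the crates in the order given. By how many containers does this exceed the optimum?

1

Best-Fit: [17,20] [19,16] [21,20] [19,17] [21] → 5 containers.
Total size 170 m³; any packing needs at least ⌈170/50⌉ = 4 containers.
An optimal packing achieves that bound: [21,21] [20,20] [19,19] [17,17,16] → 4 containers.
Excess: 5 − 4 = 1.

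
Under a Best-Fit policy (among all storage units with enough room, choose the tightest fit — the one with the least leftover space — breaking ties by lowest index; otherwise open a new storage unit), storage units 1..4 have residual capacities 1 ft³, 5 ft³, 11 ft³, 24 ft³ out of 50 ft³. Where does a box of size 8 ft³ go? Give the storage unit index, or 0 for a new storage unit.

Storage units with room: storage unit 3 (11 ft³), storage unit 4 (24 ft³).
Tightest fit is storage unit 3 with 11 ft³ free.

3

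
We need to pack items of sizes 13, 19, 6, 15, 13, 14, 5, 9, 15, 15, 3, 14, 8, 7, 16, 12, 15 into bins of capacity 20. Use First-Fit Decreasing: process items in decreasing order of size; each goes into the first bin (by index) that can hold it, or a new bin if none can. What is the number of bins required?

12

Sorted descending: 19, 16, 15, 15, 15, 15, 14, 14, 13, 13, 12, 9, 8, 7, 6, 5, 3.
bin 1: place 19, 1 left
bin 2: place 16, 4 left
bin 3: place 15, 5 left
bin 4: place 15, 5 left
bin 5: place 15, 5 left
bin 6: place 15, 5 left
bin 7: place 14, 6 left
bin 8: place 14, 6 left
bin 9: place 13, 7 left
bin 10: place 13, 7 left
bin 11: place 12, 8 left
bin 12: place 9, 11 left
bin 11: place 8, 0 left
bin 9: place 7, 0 left
bin 7: place 6, 0 left
bin 3: place 5, 0 left
bin 2: place 3, 1 left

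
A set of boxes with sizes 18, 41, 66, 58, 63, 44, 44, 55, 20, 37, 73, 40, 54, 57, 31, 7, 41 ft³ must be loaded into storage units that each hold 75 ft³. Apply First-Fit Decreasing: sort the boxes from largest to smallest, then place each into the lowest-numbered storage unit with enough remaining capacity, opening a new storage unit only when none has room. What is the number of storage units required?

13 storage units

Sorted descending: 73, 66, 63, 58, 57, 55, 54, 44, 44, 41, 41, 40, 37, 31, 20, 18, 7.
storage unit 1: place 73 ft³, 2 ft³ left
storage unit 2: place 66 ft³, 9 ft³ left
storage unit 3: place 63 ft³, 12 ft³ left
storage unit 4: place 58 ft³, 17 ft³ left
storage unit 5: place 57 ft³, 18 ft³ left
storage unit 6: place 55 ft³, 20 ft³ left
storage unit 7: place 54 ft³, 21 ft³ left
storage unit 8: place 44 ft³, 31 ft³ left
storage unit 9: place 44 ft³, 31 ft³ left
storage unit 10: place 41 ft³, 34 ft³ left
storage unit 11: place 41 ft³, 34 ft³ left
storage unit 12: place 40 ft³, 35 ft³ left
storage unit 13: place 37 ft³, 38 ft³ left
storage unit 8: place 31 ft³, 0 ft³ left
storage unit 6: place 20 ft³, 0 ft³ left
storage unit 5: place 18 ft³, 0 ft³ left
storage unit 2: place 7 ft³, 2 ft³ left
Final storage units: [73] [66,7] [63] [58] [57,18] [55,20] [54] [44,31] [44] [41] [41] [40] [37].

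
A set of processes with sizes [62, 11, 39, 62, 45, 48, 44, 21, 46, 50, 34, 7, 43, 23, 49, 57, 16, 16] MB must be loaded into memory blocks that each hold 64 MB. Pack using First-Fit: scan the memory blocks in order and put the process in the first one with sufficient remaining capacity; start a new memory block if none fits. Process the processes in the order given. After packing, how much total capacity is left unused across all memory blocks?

memory block 1: place 62 MB, 2 MB left
memory block 2: place 11 MB, 53 MB left
memory block 2: place 39 MB, 14 MB left
memory block 3: place 62 MB, 2 MB left
memory block 4: place 45 MB, 19 MB left
memory block 5: place 48 MB, 16 MB left
memory block 6: place 44 MB, 20 MB left
memory block 7: place 21 MB, 43 MB left
memory block 8: place 46 MB, 18 MB left
memory block 9: place 50 MB, 14 MB left
memory block 7: place 34 MB, 9 MB left
memory block 2: place 7 MB, 7 MB left
memory block 10: place 43 MB, 21 MB left
memory block 11: place 23 MB, 41 MB left
memory block 12: place 49 MB, 15 MB left
memory block 13: place 57 MB, 7 MB left
memory block 4: place 16 MB, 3 MB left
memory block 5: place 16 MB, 0 MB left
13 memory blocks × 64 MB = 832 MB; used 673 MB; unused 159 MB.

159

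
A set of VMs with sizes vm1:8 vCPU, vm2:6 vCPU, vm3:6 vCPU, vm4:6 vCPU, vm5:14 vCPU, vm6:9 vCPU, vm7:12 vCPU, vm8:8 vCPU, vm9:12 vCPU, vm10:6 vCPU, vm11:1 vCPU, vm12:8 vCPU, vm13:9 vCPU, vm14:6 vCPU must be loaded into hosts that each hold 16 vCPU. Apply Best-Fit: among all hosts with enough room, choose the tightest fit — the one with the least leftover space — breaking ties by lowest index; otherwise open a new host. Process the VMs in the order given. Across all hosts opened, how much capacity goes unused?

17

vm1 (8 vCPU) → host 1 (remaining 8 vCPU)
vm2 (6 vCPU) → host 1 (remaining 2 vCPU)
vm3 (6 vCPU) → host 2 (remaining 10 vCPU)
vm4 (6 vCPU) → host 2 (remaining 4 vCPU)
vm5 (14 vCPU) → host 3 (remaining 2 vCPU)
vm6 (9 vCPU) → host 4 (remaining 7 vCPU)
vm7 (12 vCPU) → host 5 (remaining 4 vCPU)
vm8 (8 vCPU) → host 6 (remaining 8 vCPU)
vm9 (12 vCPU) → host 7 (remaining 4 vCPU)
vm10 (6 vCPU) → host 4 (remaining 1 vCPU)
vm11 (1 vCPU) → host 4 (remaining 0 vCPU)
vm12 (8 vCPU) → host 6 (remaining 0 vCPU)
vm13 (9 vCPU) → host 8 (remaining 7 vCPU)
vm14 (6 vCPU) → host 8 (remaining 1 vCPU)
8 hosts × 16 vCPU = 128 vCPU; used 111 vCPU; unused 17 vCPU.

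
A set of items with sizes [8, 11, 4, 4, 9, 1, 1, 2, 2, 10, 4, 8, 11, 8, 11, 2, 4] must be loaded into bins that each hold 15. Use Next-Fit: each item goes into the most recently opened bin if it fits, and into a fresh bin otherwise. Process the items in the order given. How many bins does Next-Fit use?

Put 8 in bin 1; 7 remain.
Put 11 in bin 2; 4 remain.
Put 4 in bin 2; 0 remain.
Put 4 in bin 3; 11 remain.
Put 9 in bin 3; 2 remain.
Put 1 in bin 3; 1 remain.
Put 1 in bin 3; 0 remain.
Put 2 in bin 4; 13 remain.
Put 2 in bin 4; 11 remain.
Put 10 in bin 4; 1 remain.
Put 4 in bin 5; 11 remain.
Put 8 in bin 5; 3 remain.
Put 11 in bin 6; 4 remain.
Put 8 in bin 7; 7 remain.
Put 11 in bin 8; 4 remain.
Put 2 in bin 8; 2 remain.
Put 4 in bin 9; 11 remain.
Final bins: [8] [11,4] [4,9,1,1] [2,2,10] [4,8] [11] [8] [11,2] [4].

9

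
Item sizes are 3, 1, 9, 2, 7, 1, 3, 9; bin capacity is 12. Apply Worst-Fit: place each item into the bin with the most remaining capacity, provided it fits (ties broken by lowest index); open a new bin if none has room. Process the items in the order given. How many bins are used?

Put 3 in bin 1; 9 remain.
Put 1 in bin 1; 8 remain.
Put 9 in bin 2; 3 remain.
Put 2 in bin 1; 6 remain.
Put 7 in bin 3; 5 remain.
Put 1 in bin 1; 5 remain.
Put 3 in bin 1; 2 remain.
Put 9 in bin 4; 3 remain.

4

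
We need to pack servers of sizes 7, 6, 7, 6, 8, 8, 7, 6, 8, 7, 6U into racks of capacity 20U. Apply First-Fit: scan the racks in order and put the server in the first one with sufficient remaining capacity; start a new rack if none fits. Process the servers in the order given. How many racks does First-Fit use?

7U → rack 1 (remaining 13U)
6U → rack 1 (remaining 7U)
7U → rack 1 (remaining 0U)
6U → rack 2 (remaining 14U)
8U → rack 2 (remaining 6U)
8U → rack 3 (remaining 12U)
7U → rack 3 (remaining 5U)
6U → rack 2 (remaining 0U)
8U → rack 4 (remaining 12U)
7U → rack 4 (remaining 5U)
6U → rack 5 (remaining 14U)

5 racks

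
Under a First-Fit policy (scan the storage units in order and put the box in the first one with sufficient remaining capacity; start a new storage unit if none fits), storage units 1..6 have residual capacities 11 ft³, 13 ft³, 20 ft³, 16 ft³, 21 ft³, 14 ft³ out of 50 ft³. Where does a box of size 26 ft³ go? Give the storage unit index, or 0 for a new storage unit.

No storage unit has ≥ 26 ft³ free, so a new storage unit is opened.

0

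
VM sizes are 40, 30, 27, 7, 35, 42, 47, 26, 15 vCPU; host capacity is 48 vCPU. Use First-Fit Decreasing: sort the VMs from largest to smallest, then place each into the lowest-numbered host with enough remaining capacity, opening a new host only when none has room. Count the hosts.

Sorted descending: 47, 42, 40, 35, 30, 27, 26, 15, 7.
47 vCPU → host 1 (remaining 1 vCPU)
42 vCPU → host 2 (remaining 6 vCPU)
40 vCPU → host 3 (remaining 8 vCPU)
35 vCPU → host 4 (remaining 13 vCPU)
30 vCPU → host 5 (remaining 18 vCPU)
27 vCPU → host 6 (remaining 21 vCPU)
26 vCPU → host 7 (remaining 22 vCPU)
15 vCPU → host 5 (remaining 3 vCPU)
7 vCPU → host 3 (remaining 1 vCPU)

7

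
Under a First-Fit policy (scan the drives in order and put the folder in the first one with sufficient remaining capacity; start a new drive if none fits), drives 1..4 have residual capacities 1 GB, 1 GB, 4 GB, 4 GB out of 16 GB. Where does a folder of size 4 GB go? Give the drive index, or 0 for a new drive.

Drives with room: drive 3 (4 GB), drive 4 (4 GB).
The first with room is drive 3.

3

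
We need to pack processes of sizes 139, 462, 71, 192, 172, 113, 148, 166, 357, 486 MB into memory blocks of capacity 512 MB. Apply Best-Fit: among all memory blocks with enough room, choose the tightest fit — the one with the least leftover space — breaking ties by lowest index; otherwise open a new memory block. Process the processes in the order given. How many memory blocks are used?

6 memory blocks

139 MB → memory block 1 (remaining 373 MB)
462 MB → memory block 2 (remaining 50 MB)
71 MB → memory block 1 (remaining 302 MB)
192 MB → memory block 1 (remaining 110 MB)
172 MB → memory block 3 (remaining 340 MB)
113 MB → memory block 3 (remaining 227 MB)
148 MB → memory block 3 (remaining 79 MB)
166 MB → memory block 4 (remaining 346 MB)
357 MB → memory block 5 (remaining 155 MB)
486 MB → memory block 6 (remaining 26 MB)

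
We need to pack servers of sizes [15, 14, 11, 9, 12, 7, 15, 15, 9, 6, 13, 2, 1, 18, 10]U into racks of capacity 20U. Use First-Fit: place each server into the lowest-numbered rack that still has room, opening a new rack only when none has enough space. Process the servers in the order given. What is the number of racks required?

Put 15U in rack 1; 5U remain.
Put 14U in rack 2; 6U remain.
Put 11U in rack 3; 9U remain.
Put 9U in rack 3; 0U remain.
Put 12U in rack 4; 8U remain.
Put 7U in rack 4; 1U remain.
Put 15U in rack 5; 5U remain.
Put 15U in rack 6; 5U remain.
Put 9U in rack 7; 11U remain.
Put 6U in rack 2; 0U remain.
Put 13U in rack 8; 7U remain.
Put 2U in rack 1; 3U remain.
Put 1U in rack 1; 2U remain.
Put 18U in rack 9; 2U remain.
Put 10U in rack 7; 1U remain.
Final racks: [15,2,1] [14,6] [11,9] [12,7] [15] [15] [9,10] [13] [18].

9 racks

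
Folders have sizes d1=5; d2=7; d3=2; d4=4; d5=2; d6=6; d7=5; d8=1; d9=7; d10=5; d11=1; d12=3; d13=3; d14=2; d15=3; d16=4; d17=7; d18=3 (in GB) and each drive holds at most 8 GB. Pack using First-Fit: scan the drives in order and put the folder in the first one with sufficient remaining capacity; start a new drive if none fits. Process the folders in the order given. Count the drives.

10 drives

Put d1 (5 GB) in drive 1; 3 GB remain.
Put d2 (7 GB) in drive 2; 1 GB remain.
Put d3 (2 GB) in drive 1; 1 GB remain.
Put d4 (4 GB) in drive 3; 4 GB remain.
Put d5 (2 GB) in drive 3; 2 GB remain.
Put d6 (6 GB) in drive 4; 2 GB remain.
Put d7 (5 GB) in drive 5; 3 GB remain.
Put d8 (1 GB) in drive 1; 0 GB remain.
Put d9 (7 GB) in drive 6; 1 GB remain.
Put d10 (5 GB) in drive 7; 3 GB remain.
Put d11 (1 GB) in drive 2; 0 GB remain.
Put d12 (3 GB) in drive 5; 0 GB remain.
Put d13 (3 GB) in drive 7; 0 GB remain.
Put d14 (2 GB) in drive 3; 0 GB remain.
Put d15 (3 GB) in drive 8; 5 GB remain.
Put d16 (4 GB) in drive 8; 1 GB remain.
Put d17 (7 GB) in drive 9; 1 GB remain.
Put d18 (3 GB) in drive 10; 5 GB remain.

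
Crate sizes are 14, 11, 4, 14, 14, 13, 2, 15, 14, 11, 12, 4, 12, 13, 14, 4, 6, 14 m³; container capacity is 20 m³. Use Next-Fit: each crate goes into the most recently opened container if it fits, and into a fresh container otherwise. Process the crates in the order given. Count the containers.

Put 14 m³ in container 1; 6 m³ remain.
Put 11 m³ in container 2; 9 m³ remain.
Put 4 m³ in container 2; 5 m³ remain.
Put 14 m³ in container 3; 6 m³ remain.
Put 14 m³ in container 4; 6 m³ remain.
Put 13 m³ in container 5; 7 m³ remain.
Put 2 m³ in container 5; 5 m³ remain.
Put 15 m³ in container 6; 5 m³ remain.
Put 14 m³ in container 7; 6 m³ remain.
Put 11 m³ in container 8; 9 m³ remain.
Put 12 m³ in container 9; 8 m³ remain.
Put 4 m³ in container 9; 4 m³ remain.
Put 12 m³ in container 10; 8 m³ remain.
Put 13 m³ in container 11; 7 m³ remain.
Put 14 m³ in container 12; 6 m³ remain.
Put 4 m³ in container 12; 2 m³ remain.
Put 6 m³ in container 13; 14 m³ remain.
Put 14 m³ in container 13; 0 m³ remain.

13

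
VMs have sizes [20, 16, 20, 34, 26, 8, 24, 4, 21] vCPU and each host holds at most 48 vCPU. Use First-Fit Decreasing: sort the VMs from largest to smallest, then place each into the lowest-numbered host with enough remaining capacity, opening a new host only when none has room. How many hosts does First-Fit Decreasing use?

4 hosts

Sorted descending: 34, 26, 24, 21, 20, 20, 16, 8, 4.
Put 34 vCPU in host 1; 14 vCPU remain.
Put 26 vCPU in host 2; 22 vCPU remain.
Put 24 vCPU in host 3; 24 vCPU remain.
Put 21 vCPU in host 2; 1 vCPU remain.
Put 20 vCPU in host 3; 4 vCPU remain.
Put 20 vCPU in host 4; 28 vCPU remain.
Put 16 vCPU in host 4; 12 vCPU remain.
Put 8 vCPU in host 1; 6 vCPU remain.
Put 4 vCPU in host 1; 2 vCPU remain.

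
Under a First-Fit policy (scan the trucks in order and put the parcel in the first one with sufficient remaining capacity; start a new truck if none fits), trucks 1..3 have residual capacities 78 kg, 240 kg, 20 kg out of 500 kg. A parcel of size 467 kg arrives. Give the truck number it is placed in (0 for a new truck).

No truck has ≥ 467 kg free, so a new truck is opened.

0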